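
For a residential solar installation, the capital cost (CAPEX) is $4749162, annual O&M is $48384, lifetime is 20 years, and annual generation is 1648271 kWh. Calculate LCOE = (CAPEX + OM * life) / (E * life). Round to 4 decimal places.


Total cost = CAPEX + OM * lifetime = 4749162 + 48384 * 20 = 4749162 + 967680 = 5716842
Total generation = annual * lifetime = 1648271 * 20 = 32965420 kWh
LCOE = 5716842 / 32965420
LCOE = 0.1734 $/kWh

0.1734


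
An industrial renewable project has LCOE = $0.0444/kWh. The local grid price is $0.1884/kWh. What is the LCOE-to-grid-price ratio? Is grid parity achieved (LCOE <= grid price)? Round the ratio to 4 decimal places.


Compare LCOE to grid price:
  LCOE = $0.0444/kWh, Grid price = $0.1884/kWh
  Ratio = LCOE / grid_price = 0.0444 / 0.1884 = 0.2357
  Grid parity achieved (ratio <= 1)? yes

0.2357


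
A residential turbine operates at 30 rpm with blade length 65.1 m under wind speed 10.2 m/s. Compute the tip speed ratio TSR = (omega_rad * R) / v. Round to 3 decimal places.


Convert rotational speed to rad/s:
  omega = 30 * 2 * pi / 60 = 3.1416 rad/s
Compute tip speed:
  v_tip = omega * R = 3.1416 * 65.1 = 204.518 m/s
Tip speed ratio:
  TSR = v_tip / v_wind = 204.518 / 10.2 = 20.051

20.051


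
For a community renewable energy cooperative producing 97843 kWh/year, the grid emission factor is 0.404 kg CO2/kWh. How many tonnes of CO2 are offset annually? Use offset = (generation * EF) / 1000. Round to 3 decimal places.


CO2 offset in kg = generation * emission_factor
CO2 offset = 97843 * 0.404 = 39528.57 kg
Convert to tonnes:
  CO2 offset = 39528.57 / 1000 = 39.529 tonnes

39.529


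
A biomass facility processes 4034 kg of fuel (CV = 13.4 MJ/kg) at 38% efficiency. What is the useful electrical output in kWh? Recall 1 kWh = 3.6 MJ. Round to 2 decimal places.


Total energy = mass * CV = 4034 * 13.4 = 54055.6 MJ
Useful energy = total * eta = 54055.6 * 0.38 = 20541.13 MJ
Convert to kWh: 20541.13 / 3.6
Useful energy = 5705.87 kWh

5705.87


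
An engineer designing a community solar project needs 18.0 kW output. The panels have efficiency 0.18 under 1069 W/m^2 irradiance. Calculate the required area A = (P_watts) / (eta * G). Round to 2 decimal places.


Convert target power to watts: P = 18.0 * 1000 = 18000.0 W
Compute denominator: eta * G = 0.18 * 1069 = 192.42
Required area A = P / (eta * G) = 18000.0 / 192.42
A = 93.55 m^2

93.55


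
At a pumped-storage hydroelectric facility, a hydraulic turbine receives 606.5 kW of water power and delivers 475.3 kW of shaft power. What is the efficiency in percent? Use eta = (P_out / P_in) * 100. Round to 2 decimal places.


Turbine efficiency = (output power / input power) * 100
eta = (475.3 / 606.5) * 100
eta = 78.37%

78.37


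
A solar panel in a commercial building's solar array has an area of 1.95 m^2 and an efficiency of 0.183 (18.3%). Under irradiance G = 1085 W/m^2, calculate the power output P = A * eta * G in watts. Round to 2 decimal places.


Use the solar power formula P = A * eta * G.
Given: A = 1.95 m^2, eta = 0.183, G = 1085 W/m^2
P = 1.95 * 0.183 * 1085
P = 387.18 W

387.18


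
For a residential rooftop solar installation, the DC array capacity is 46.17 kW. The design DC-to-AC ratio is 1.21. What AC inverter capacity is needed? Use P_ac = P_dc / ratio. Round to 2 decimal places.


The inverter AC capacity is determined by the DC/AC ratio.
Given: P_dc = 46.17 kW, DC/AC ratio = 1.21
P_ac = P_dc / ratio = 46.17 / 1.21
P_ac = 38.16 kW

38.16


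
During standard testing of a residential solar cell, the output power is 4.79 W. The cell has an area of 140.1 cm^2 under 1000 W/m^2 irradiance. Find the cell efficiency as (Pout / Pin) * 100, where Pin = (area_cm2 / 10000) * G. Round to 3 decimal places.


First compute the input power:
  Pin = area_cm2 / 10000 * G = 140.1 / 10000 * 1000 = 14.01 W
Then compute efficiency:
  Efficiency = (Pout / Pin) * 100 = (4.79 / 14.01) * 100
  Efficiency = 34.190%

34.190


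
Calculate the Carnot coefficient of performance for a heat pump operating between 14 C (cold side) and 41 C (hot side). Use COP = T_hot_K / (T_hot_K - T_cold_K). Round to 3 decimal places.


Convert to Kelvin:
  T_hot = 41 + 273.15 = 314.15 K
  T_cold = 14 + 273.15 = 287.15 K
Apply Carnot COP formula:
  COP = T_hot_K / (T_hot_K - T_cold_K) = 314.15 / 27.0
  COP = 11.635

11.635


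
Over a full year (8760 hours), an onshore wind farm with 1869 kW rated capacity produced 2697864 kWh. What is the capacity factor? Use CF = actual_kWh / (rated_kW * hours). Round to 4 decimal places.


Capacity factor = actual output / maximum possible output
Maximum possible = rated * hours = 1869 * 8760 = 16372440 kWh
CF = 2697864 / 16372440
CF = 0.1648

0.1648


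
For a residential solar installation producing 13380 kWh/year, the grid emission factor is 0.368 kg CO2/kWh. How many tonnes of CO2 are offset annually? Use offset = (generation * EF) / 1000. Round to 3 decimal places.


CO2 offset in kg = generation * emission_factor
CO2 offset = 13380 * 0.368 = 4923.84 kg
Convert to tonnes:
  CO2 offset = 4923.84 / 1000 = 4.924 tonnes

4.924


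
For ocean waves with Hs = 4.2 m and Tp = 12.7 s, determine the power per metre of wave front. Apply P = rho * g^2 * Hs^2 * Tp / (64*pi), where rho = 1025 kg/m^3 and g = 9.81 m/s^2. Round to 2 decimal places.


Apply wave power formula:
  g^2 = 9.81^2 = 96.2361
  Hs^2 = 4.2^2 = 17.64
  Numerator = rho * g^2 * Hs^2 * Tp = 1025 * 96.2361 * 17.64 * 12.7 = 22098570.54
  Denominator = 64 * pi = 201.0619
  P = 22098570.54 / 201.0619 = 109909.27 W/m

109909.27


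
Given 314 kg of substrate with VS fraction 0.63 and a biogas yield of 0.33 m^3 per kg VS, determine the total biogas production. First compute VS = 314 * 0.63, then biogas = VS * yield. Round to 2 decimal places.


Compute volatile solids:
  VS = mass * VS_fraction = 314 * 0.63 = 197.82 kg
Calculate biogas volume:
  Biogas = VS * specific_yield = 197.82 * 0.33
  Biogas = 65.28 m^3

65.28


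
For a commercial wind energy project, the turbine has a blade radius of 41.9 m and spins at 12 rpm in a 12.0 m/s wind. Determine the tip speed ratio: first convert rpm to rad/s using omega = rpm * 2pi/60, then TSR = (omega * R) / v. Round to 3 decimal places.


Convert rotational speed to rad/s:
  omega = 12 * 2 * pi / 60 = 1.2566 rad/s
Compute tip speed:
  v_tip = omega * R = 1.2566 * 41.9 = 52.653 m/s
Tip speed ratio:
  TSR = v_tip / v_wind = 52.653 / 12.0 = 4.388

4.388


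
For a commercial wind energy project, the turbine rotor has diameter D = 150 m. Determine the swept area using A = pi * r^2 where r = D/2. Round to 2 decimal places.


Compute the rotor radius:
  r = D / 2 = 150 / 2 = 75.0 m
Calculate swept area:
  A = pi * r^2 = pi * 75.0^2
  A = 17671.46 m^2

17671.46


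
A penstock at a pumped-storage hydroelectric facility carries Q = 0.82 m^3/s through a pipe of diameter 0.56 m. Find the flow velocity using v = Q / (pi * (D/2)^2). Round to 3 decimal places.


Compute pipe cross-sectional area:
  A = pi * (D/2)^2 = pi * (0.56/2)^2 = 0.2463 m^2
Calculate velocity:
  v = Q / A = 0.82 / 0.2463
  v = 3.329 m/s

3.329


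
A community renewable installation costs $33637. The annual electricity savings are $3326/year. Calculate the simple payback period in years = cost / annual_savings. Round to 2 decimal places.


Simple payback period = initial cost / annual savings
Payback = 33637 / 3326
Payback = 10.11 years

10.11


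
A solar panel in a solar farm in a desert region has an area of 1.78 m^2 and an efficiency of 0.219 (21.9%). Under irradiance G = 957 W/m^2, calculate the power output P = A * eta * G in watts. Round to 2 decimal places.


Use the solar power formula P = A * eta * G.
Given: A = 1.78 m^2, eta = 0.219, G = 957 W/m^2
P = 1.78 * 0.219 * 957
P = 373.06 W

373.06


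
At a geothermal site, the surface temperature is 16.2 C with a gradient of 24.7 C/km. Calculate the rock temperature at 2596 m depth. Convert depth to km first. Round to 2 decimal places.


Convert depth to km: 2596 / 1000 = 2.596 km
Temperature increase = gradient * depth_km = 24.7 * 2.596 = 64.12 C
Temperature at depth = T_surface + delta_T = 16.2 + 64.12
T = 80.32 C

80.32


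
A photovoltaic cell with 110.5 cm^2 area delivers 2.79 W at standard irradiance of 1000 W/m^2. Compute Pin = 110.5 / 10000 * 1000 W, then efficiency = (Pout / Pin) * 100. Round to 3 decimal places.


First compute the input power:
  Pin = area_cm2 / 10000 * G = 110.5 / 10000 * 1000 = 11.05 W
Then compute efficiency:
  Efficiency = (Pout / Pin) * 100 = (2.79 / 11.05) * 100
  Efficiency = 25.249%

25.249


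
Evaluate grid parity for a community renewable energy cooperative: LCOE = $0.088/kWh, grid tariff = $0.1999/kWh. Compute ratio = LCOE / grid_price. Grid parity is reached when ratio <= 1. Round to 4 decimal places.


Compare LCOE to grid price:
  LCOE = $0.088/kWh, Grid price = $0.1999/kWh
  Ratio = LCOE / grid_price = 0.088 / 0.1999 = 0.4402
  Grid parity achieved (ratio <= 1)? yes

0.4402


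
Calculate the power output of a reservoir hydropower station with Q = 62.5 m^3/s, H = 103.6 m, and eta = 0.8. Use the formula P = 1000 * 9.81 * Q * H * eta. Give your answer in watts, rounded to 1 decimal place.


Apply the hydropower formula P = rho * g * Q * H * eta
rho * g = 1000 * 9.81 = 9810.0
P = 9810.0 * 62.5 * 103.6 * 0.8
P = 50815800.0 W

50815800.0


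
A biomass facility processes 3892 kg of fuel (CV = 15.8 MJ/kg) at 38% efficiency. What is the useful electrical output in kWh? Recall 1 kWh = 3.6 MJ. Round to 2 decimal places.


Total energy = mass * CV = 3892 * 15.8 = 61493.6 MJ
Useful energy = total * eta = 61493.6 * 0.38 = 23367.57 MJ
Convert to kWh: 23367.57 / 3.6
Useful energy = 6490.99 kWh

6490.99


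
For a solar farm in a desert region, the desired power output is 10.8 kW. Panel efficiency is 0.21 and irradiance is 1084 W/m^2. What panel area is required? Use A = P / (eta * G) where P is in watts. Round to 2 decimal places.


Convert target power to watts: P = 10.8 * 1000 = 10800.0 W
Compute denominator: eta * G = 0.21 * 1084 = 227.64
Required area A = P / (eta * G) = 10800.0 / 227.64
A = 47.44 m^2

47.44


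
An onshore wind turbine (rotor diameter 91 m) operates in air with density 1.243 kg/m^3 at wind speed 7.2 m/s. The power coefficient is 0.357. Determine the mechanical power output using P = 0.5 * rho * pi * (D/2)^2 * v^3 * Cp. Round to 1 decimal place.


Step 1 -- Compute swept area:
  A = pi * (D/2)^2 = pi * (91/2)^2 = 6503.88 m^2
Step 2 -- Apply wind power equation:
  P = 0.5 * rho * A * v^3 * Cp
  v^3 = 7.2^3 = 373.248
  P = 0.5 * 1.243 * 6503.88 * 373.248 * 0.357
  P = 538616.3 W

538616.3


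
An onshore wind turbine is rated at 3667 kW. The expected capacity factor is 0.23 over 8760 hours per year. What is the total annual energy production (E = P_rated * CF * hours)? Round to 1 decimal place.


Annual energy = rated_kW * capacity_factor * hours_per_year
Given: P_rated = 3667 kW, CF = 0.23, hours = 8760
E = 3667 * 0.23 * 8760
E = 7388271.6 kWh

7388271.6


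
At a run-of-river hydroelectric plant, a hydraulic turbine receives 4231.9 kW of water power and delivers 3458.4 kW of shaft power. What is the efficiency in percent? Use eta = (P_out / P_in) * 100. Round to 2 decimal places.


Turbine efficiency = (output power / input power) * 100
eta = (3458.4 / 4231.9) * 100
eta = 81.72%

81.72


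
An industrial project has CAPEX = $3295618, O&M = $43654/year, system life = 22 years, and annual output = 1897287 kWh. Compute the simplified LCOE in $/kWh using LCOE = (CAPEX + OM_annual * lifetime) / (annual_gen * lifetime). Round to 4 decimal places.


Total cost = CAPEX + OM * lifetime = 3295618 + 43654 * 22 = 3295618 + 960388 = 4256006
Total generation = annual * lifetime = 1897287 * 22 = 41740314 kWh
LCOE = 4256006 / 41740314
LCOE = 0.1020 $/kWh

0.1020


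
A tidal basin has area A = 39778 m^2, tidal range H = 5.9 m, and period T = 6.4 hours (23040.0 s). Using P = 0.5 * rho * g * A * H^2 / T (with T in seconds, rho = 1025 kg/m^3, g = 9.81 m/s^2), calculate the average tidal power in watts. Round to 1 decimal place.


Convert period to seconds: T = 6.4 * 3600 = 23040.0 s
H^2 = 5.9^2 = 34.81
P = 0.5 * rho * g * A * H^2 / T
P = 0.5 * 1025 * 9.81 * 39778 * 34.81 / 23040.0
P = 302153.3 W

302153.3


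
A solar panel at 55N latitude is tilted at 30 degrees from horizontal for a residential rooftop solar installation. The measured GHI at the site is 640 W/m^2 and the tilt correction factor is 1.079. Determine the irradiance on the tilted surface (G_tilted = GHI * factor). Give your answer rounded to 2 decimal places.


Identify the given values:
  GHI = 640 W/m^2, tilt correction factor = 1.079
Apply the formula G_tilted = GHI * factor:
  G_tilted = 640 * 1.079
  G_tilted = 690.56 W/m^2

690.56


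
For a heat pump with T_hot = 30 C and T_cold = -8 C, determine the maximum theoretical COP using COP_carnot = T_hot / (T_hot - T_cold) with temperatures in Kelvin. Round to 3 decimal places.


Convert to Kelvin:
  T_hot = 30 + 273.15 = 303.15 K
  T_cold = -8 + 273.15 = 265.15 K
Apply Carnot COP formula:
  COP = T_hot_K / (T_hot_K - T_cold_K) = 303.15 / 38.0
  COP = 7.978

7.978


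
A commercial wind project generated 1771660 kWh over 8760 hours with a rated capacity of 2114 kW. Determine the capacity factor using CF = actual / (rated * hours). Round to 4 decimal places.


Capacity factor = actual output / maximum possible output
Maximum possible = rated * hours = 2114 * 8760 = 18518640 kWh
CF = 1771660 / 18518640
CF = 0.0957

0.0957


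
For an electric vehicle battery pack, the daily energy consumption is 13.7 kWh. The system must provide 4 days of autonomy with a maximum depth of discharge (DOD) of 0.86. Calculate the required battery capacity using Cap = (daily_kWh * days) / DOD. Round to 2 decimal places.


Total energy needed = daily * days = 13.7 * 4 = 54.8 kWh
Account for depth of discharge:
  Cap = total_energy / DOD = 54.8 / 0.86
  Cap = 63.72 kWh

63.72


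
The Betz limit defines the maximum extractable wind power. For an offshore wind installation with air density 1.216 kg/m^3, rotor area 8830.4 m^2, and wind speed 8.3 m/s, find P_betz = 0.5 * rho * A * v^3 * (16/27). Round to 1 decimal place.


The Betz coefficient Cp_max = 16/27 = 0.5926
v^3 = 8.3^3 = 571.787
P_betz = 0.5 * rho * A * v^3 * Cp_max
P_betz = 0.5 * 1.216 * 8830.4 * 571.787 * 0.5926
P_betz = 1819174.9 W

1819174.9


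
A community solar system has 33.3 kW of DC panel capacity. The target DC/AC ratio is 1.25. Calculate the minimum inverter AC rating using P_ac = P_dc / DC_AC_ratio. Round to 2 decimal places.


The inverter AC capacity is determined by the DC/AC ratio.
Given: P_dc = 33.3 kW, DC/AC ratio = 1.25
P_ac = P_dc / ratio = 33.3 / 1.25
P_ac = 26.64 kW

26.64


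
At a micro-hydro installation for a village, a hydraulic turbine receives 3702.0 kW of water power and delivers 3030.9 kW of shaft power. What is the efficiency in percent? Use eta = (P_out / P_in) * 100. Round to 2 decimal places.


Turbine efficiency = (output power / input power) * 100
eta = (3030.9 / 3702.0) * 100
eta = 81.87%

81.87


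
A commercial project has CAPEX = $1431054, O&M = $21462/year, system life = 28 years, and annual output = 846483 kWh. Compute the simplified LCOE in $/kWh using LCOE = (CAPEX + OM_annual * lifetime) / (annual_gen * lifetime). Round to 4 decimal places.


Total cost = CAPEX + OM * lifetime = 1431054 + 21462 * 28 = 1431054 + 600936 = 2031990
Total generation = annual * lifetime = 846483 * 28 = 23701524 kWh
LCOE = 2031990 / 23701524
LCOE = 0.0857 $/kWh

0.0857


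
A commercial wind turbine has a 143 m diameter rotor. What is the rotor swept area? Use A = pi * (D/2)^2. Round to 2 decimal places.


Compute the rotor radius:
  r = D / 2 = 143 / 2 = 71.5 m
Calculate swept area:
  A = pi * r^2 = pi * 71.5^2
  A = 16060.61 m^2

16060.61


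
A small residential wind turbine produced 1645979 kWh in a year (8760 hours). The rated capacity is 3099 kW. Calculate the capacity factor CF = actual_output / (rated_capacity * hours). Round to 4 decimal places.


Capacity factor = actual output / maximum possible output
Maximum possible = rated * hours = 3099 * 8760 = 27147240 kWh
CF = 1645979 / 27147240
CF = 0.0606

0.0606


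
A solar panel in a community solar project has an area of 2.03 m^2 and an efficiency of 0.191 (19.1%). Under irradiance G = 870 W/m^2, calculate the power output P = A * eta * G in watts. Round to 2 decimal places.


Use the solar power formula P = A * eta * G.
Given: A = 2.03 m^2, eta = 0.191, G = 870 W/m^2
P = 2.03 * 0.191 * 870
P = 337.33 W

337.33


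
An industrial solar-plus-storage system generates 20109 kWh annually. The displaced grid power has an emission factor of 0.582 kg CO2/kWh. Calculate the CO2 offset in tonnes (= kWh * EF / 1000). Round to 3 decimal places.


CO2 offset in kg = generation * emission_factor
CO2 offset = 20109 * 0.582 = 11703.44 kg
Convert to tonnes:
  CO2 offset = 11703.44 / 1000 = 11.703 tonnes

11.703


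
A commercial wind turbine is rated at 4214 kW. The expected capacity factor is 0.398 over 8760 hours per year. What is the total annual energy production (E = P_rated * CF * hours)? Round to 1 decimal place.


Annual energy = rated_kW * capacity_factor * hours_per_year
Given: P_rated = 4214 kW, CF = 0.398, hours = 8760
E = 4214 * 0.398 * 8760
E = 14692026.7 kWh

14692026.7


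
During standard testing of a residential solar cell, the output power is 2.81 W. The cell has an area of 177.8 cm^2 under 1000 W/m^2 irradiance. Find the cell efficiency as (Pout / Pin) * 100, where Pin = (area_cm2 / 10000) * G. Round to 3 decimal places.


First compute the input power:
  Pin = area_cm2 / 10000 * G = 177.8 / 10000 * 1000 = 17.78 W
Then compute efficiency:
  Efficiency = (Pout / Pin) * 100 = (2.81 / 17.78) * 100
  Efficiency = 15.804%

15.804


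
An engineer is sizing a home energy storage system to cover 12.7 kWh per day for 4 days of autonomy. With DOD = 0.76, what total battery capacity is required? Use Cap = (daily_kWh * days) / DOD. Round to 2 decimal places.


Total energy needed = daily * days = 12.7 * 4 = 50.8 kWh
Account for depth of discharge:
  Cap = total_energy / DOD = 50.8 / 0.76
  Cap = 66.84 kWh

66.84


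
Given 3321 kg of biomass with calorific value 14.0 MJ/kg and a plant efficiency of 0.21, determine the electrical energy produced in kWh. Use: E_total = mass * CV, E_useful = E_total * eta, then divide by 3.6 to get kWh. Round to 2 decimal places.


Total energy = mass * CV = 3321 * 14.0 = 46494.0 MJ
Useful energy = total * eta = 46494.0 * 0.21 = 9763.74 MJ
Convert to kWh: 9763.74 / 3.6
Useful energy = 2712.15 kWh

2712.15


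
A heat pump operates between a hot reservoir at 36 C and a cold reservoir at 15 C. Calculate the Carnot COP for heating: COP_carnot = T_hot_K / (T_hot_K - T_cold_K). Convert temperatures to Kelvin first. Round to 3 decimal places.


Convert to Kelvin:
  T_hot = 36 + 273.15 = 309.15 K
  T_cold = 15 + 273.15 = 288.15 K
Apply Carnot COP formula:
  COP = T_hot_K / (T_hot_K - T_cold_K) = 309.15 / 21.0
  COP = 14.721

14.721


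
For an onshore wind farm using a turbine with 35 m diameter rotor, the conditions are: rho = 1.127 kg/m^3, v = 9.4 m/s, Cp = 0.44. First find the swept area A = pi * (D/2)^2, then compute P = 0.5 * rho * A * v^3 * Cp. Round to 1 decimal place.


Step 1 -- Compute swept area:
  A = pi * (D/2)^2 = pi * (35/2)^2 = 962.11 m^2
Step 2 -- Apply wind power equation:
  P = 0.5 * rho * A * v^3 * Cp
  v^3 = 9.4^3 = 830.584
  P = 0.5 * 1.127 * 962.11 * 830.584 * 0.44
  P = 198132.7 W

198132.7


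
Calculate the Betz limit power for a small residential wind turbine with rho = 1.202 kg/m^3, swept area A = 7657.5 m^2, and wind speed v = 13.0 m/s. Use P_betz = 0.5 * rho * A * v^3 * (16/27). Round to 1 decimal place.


The Betz coefficient Cp_max = 16/27 = 0.5926
v^3 = 13.0^3 = 2197.0
P_betz = 0.5 * rho * A * v^3 * Cp_max
P_betz = 0.5 * 1.202 * 7657.5 * 2197.0 * 0.5926
P_betz = 5991668.2 W

5991668.2


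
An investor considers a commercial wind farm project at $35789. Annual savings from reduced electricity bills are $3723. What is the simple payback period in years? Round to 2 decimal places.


Simple payback period = initial cost / annual savings
Payback = 35789 / 3723
Payback = 9.61 years

9.61


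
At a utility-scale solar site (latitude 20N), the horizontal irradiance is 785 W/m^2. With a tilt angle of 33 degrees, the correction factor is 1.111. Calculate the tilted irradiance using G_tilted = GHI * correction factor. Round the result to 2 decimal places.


Identify the given values:
  GHI = 785 W/m^2, tilt correction factor = 1.111
Apply the formula G_tilted = GHI * factor:
  G_tilted = 785 * 1.111
  G_tilted = 872.14 W/m^2

872.14


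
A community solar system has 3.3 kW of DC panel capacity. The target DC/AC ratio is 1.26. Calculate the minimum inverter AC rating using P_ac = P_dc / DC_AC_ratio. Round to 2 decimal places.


The inverter AC capacity is determined by the DC/AC ratio.
Given: P_dc = 3.3 kW, DC/AC ratio = 1.26
P_ac = P_dc / ratio = 3.3 / 1.26
P_ac = 2.62 kW

2.62


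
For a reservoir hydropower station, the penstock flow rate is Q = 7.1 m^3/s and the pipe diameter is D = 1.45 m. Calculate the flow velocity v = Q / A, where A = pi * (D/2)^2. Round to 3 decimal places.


Compute pipe cross-sectional area:
  A = pi * (D/2)^2 = pi * (1.45/2)^2 = 1.6513 m^2
Calculate velocity:
  v = Q / A = 7.1 / 1.6513
  v = 4.300 m/s

4.300


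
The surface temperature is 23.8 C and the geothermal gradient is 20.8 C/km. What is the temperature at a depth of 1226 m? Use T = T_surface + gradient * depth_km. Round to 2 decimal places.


Convert depth to km: 1226 / 1000 = 1.226 km
Temperature increase = gradient * depth_km = 20.8 * 1.226 = 25.5 C
Temperature at depth = T_surface + delta_T = 23.8 + 25.5
T = 49.30 C

49.30


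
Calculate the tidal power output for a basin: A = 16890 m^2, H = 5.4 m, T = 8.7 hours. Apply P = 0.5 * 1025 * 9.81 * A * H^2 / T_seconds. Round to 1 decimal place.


Convert period to seconds: T = 8.7 * 3600 = 31320.0 s
H^2 = 5.4^2 = 29.16
P = 0.5 * rho * g * A * H^2 / T
P = 0.5 * 1025 * 9.81 * 16890 * 29.16 / 31320.0
P = 79060.3 W

79060.3


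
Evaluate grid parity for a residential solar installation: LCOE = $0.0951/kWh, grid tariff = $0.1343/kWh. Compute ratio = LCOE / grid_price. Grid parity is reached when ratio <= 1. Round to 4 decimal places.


Compare LCOE to grid price:
  LCOE = $0.0951/kWh, Grid price = $0.1343/kWh
  Ratio = LCOE / grid_price = 0.0951 / 0.1343 = 0.7081
  Grid parity achieved (ratio <= 1)? yes

0.7081


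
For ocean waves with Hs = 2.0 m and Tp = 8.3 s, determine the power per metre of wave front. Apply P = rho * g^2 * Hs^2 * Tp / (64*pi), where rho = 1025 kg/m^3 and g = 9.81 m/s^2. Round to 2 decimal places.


Apply wave power formula:
  g^2 = 9.81^2 = 96.2361
  Hs^2 = 2.0^2 = 4.0
  Numerator = rho * g^2 * Hs^2 * Tp = 1025 * 96.2361 * 4.0 * 8.3 = 3274914.48
  Denominator = 64 * pi = 201.0619
  P = 3274914.48 / 201.0619 = 16288.09 W/m

16288.09


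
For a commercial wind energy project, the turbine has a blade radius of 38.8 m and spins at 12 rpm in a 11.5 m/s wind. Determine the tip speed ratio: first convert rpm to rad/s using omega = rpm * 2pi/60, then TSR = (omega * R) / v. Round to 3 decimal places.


Convert rotational speed to rad/s:
  omega = 12 * 2 * pi / 60 = 1.2566 rad/s
Compute tip speed:
  v_tip = omega * R = 1.2566 * 38.8 = 48.758 m/s
Tip speed ratio:
  TSR = v_tip / v_wind = 48.758 / 11.5 = 4.240

4.240


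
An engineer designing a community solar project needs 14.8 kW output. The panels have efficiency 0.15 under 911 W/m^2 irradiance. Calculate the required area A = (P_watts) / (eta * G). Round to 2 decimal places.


Convert target power to watts: P = 14.8 * 1000 = 14800.0 W
Compute denominator: eta * G = 0.15 * 911 = 136.65
Required area A = P / (eta * G) = 14800.0 / 136.65
A = 108.31 m^2

108.31


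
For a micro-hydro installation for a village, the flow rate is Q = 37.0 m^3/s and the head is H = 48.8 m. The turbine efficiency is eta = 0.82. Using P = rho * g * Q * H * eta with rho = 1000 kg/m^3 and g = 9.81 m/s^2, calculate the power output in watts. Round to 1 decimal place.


Apply the hydropower formula P = rho * g * Q * H * eta
rho * g = 1000 * 9.81 = 9810.0
P = 9810.0 * 37.0 * 48.8 * 0.82
P = 14524607.5 W

14524607.5


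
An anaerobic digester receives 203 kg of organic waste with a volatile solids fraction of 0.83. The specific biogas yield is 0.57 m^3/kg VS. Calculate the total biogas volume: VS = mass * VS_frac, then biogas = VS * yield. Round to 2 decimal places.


Compute volatile solids:
  VS = mass * VS_fraction = 203 * 0.83 = 168.49 kg
Calculate biogas volume:
  Biogas = VS * specific_yield = 168.49 * 0.57
  Biogas = 96.04 m^3

96.04


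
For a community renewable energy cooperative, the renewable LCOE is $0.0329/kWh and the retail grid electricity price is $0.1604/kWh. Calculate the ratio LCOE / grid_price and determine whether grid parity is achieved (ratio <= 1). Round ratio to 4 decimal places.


Compare LCOE to grid price:
  LCOE = $0.0329/kWh, Grid price = $0.1604/kWh
  Ratio = LCOE / grid_price = 0.0329 / 0.1604 = 0.2051
  Grid parity achieved (ratio <= 1)? yes

0.2051


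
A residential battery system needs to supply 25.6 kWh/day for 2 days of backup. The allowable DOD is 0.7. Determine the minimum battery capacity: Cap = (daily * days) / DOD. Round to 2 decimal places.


Total energy needed = daily * days = 25.6 * 2 = 51.2 kWh
Account for depth of discharge:
  Cap = total_energy / DOD = 51.2 / 0.7
  Cap = 73.14 kWh

73.14


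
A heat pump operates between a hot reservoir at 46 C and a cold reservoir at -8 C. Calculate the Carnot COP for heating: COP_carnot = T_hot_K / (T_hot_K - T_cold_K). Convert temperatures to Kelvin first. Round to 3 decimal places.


Convert to Kelvin:
  T_hot = 46 + 273.15 = 319.15 K
  T_cold = -8 + 273.15 = 265.15 K
Apply Carnot COP formula:
  COP = T_hot_K / (T_hot_K - T_cold_K) = 319.15 / 54.0
  COP = 5.910

5.910


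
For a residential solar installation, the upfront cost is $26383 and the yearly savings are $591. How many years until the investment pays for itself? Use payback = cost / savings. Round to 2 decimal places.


Simple payback period = initial cost / annual savings
Payback = 26383 / 591
Payback = 44.64 years

44.64


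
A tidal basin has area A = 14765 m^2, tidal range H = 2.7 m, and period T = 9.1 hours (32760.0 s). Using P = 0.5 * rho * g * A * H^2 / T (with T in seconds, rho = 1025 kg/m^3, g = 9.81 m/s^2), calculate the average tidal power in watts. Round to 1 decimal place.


Convert period to seconds: T = 9.1 * 3600 = 32760.0 s
H^2 = 2.7^2 = 7.29
P = 0.5 * rho * g * A * H^2 / T
P = 0.5 * 1025 * 9.81 * 14765 * 7.29 / 32760.0
P = 16518.9 W

16518.9


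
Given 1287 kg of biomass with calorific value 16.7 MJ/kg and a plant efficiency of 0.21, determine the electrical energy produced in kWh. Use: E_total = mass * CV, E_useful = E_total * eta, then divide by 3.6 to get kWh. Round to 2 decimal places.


Total energy = mass * CV = 1287 * 16.7 = 21492.9 MJ
Useful energy = total * eta = 21492.9 * 0.21 = 4513.51 MJ
Convert to kWh: 4513.51 / 3.6
Useful energy = 1253.75 kWh

1253.75


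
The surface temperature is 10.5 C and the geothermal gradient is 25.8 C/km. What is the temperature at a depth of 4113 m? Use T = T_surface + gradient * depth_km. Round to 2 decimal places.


Convert depth to km: 4113 / 1000 = 4.113 km
Temperature increase = gradient * depth_km = 25.8 * 4.113 = 106.12 C
Temperature at depth = T_surface + delta_T = 10.5 + 106.12
T = 116.62 C

116.62


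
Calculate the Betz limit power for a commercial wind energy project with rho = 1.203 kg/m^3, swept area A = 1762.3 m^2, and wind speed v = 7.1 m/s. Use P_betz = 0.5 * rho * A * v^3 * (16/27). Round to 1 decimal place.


The Betz coefficient Cp_max = 16/27 = 0.5926
v^3 = 7.1^3 = 357.911
P_betz = 0.5 * rho * A * v^3 * Cp_max
P_betz = 0.5 * 1.203 * 1762.3 * 357.911 * 0.5926
P_betz = 224826.1 W

224826.1


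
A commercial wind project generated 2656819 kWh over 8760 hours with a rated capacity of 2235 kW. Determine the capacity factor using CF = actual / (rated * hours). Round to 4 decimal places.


Capacity factor = actual output / maximum possible output
Maximum possible = rated * hours = 2235 * 8760 = 19578600 kWh
CF = 2656819 / 19578600
CF = 0.1357

0.1357


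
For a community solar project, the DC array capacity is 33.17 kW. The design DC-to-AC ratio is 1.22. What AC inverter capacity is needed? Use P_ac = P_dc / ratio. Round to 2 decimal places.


The inverter AC capacity is determined by the DC/AC ratio.
Given: P_dc = 33.17 kW, DC/AC ratio = 1.22
P_ac = P_dc / ratio = 33.17 / 1.22
P_ac = 27.19 kW

27.19


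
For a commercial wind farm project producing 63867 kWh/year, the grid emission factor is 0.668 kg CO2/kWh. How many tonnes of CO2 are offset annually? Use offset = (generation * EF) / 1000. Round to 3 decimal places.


CO2 offset in kg = generation * emission_factor
CO2 offset = 63867 * 0.668 = 42663.16 kg
Convert to tonnes:
  CO2 offset = 42663.16 / 1000 = 42.663 tonnes

42.663


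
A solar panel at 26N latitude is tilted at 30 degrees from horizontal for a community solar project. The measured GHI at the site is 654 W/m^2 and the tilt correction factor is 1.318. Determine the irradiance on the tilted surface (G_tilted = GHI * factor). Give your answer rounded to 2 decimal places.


Identify the given values:
  GHI = 654 W/m^2, tilt correction factor = 1.318
Apply the formula G_tilted = GHI * factor:
  G_tilted = 654 * 1.318
  G_tilted = 861.97 W/m^2

861.97


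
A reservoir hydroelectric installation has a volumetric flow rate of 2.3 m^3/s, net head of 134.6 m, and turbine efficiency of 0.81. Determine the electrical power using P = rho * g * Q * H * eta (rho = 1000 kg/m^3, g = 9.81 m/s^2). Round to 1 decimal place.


Apply the hydropower formula P = rho * g * Q * H * eta
rho * g = 1000 * 9.81 = 9810.0
P = 9810.0 * 2.3 * 134.6 * 0.81
P = 2459953.6 W

2459953.6


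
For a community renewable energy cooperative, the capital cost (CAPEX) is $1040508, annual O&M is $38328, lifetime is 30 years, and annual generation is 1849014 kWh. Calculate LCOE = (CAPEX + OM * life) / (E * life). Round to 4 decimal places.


Total cost = CAPEX + OM * lifetime = 1040508 + 38328 * 30 = 1040508 + 1149840 = 2190348
Total generation = annual * lifetime = 1849014 * 30 = 55470420 kWh
LCOE = 2190348 / 55470420
LCOE = 0.0395 $/kWh

0.0395


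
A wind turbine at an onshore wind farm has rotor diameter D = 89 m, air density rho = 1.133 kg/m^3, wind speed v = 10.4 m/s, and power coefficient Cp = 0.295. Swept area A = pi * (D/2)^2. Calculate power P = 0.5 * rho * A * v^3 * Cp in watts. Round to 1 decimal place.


Step 1 -- Compute swept area:
  A = pi * (D/2)^2 = pi * (89/2)^2 = 6221.14 m^2
Step 2 -- Apply wind power equation:
  P = 0.5 * rho * A * v^3 * Cp
  v^3 = 10.4^3 = 1124.864
  P = 0.5 * 1.133 * 6221.14 * 1124.864 * 0.295
  P = 1169477.4 W

1169477.4


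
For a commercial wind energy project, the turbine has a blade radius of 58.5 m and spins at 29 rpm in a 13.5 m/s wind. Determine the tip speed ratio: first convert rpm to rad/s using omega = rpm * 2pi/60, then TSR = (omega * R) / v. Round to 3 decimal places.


Convert rotational speed to rad/s:
  omega = 29 * 2 * pi / 60 = 3.0369 rad/s
Compute tip speed:
  v_tip = omega * R = 3.0369 * 58.5 = 177.657 m/s
Tip speed ratio:
  TSR = v_tip / v_wind = 177.657 / 13.5 = 13.160

13.160


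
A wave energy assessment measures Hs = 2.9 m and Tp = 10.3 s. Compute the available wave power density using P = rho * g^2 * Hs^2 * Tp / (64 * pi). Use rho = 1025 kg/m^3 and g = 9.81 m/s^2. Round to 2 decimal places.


Apply wave power formula:
  g^2 = 9.81^2 = 96.2361
  Hs^2 = 2.9^2 = 8.41
  Numerator = rho * g^2 * Hs^2 * Tp = 1025 * 96.2361 * 8.41 * 10.3 = 8544666.18
  Denominator = 64 * pi = 201.0619
  P = 8544666.18 / 201.0619 = 42497.68 W/m

42497.68


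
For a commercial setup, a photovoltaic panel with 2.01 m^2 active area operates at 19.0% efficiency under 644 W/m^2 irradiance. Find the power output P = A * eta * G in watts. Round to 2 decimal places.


Use the solar power formula P = A * eta * G.
Given: A = 2.01 m^2, eta = 0.19, G = 644 W/m^2
P = 2.01 * 0.19 * 644
P = 245.94 W

245.94


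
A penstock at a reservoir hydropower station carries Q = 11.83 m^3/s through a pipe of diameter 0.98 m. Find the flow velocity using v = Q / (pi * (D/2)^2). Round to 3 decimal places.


Compute pipe cross-sectional area:
  A = pi * (D/2)^2 = pi * (0.98/2)^2 = 0.7543 m^2
Calculate velocity:
  v = Q / A = 11.83 / 0.7543
  v = 15.683 m/s

15.683


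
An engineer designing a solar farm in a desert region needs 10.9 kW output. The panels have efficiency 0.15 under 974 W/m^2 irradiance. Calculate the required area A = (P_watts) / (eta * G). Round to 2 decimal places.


Convert target power to watts: P = 10.9 * 1000 = 10900.0 W
Compute denominator: eta * G = 0.15 * 974 = 146.1
Required area A = P / (eta * G) = 10900.0 / 146.1
A = 74.61 m^2

74.61


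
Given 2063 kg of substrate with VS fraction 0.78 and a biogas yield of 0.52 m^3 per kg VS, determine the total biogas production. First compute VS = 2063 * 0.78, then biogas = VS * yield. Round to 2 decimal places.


Compute volatile solids:
  VS = mass * VS_fraction = 2063 * 0.78 = 1609.14 kg
Calculate biogas volume:
  Biogas = VS * specific_yield = 1609.14 * 0.52
  Biogas = 836.75 m^3

836.75


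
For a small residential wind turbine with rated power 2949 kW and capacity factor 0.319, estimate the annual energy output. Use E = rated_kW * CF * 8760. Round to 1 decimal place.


Annual energy = rated_kW * capacity_factor * hours_per_year
Given: P_rated = 2949 kW, CF = 0.319, hours = 8760
E = 2949 * 0.319 * 8760
E = 8240803.6 kWh

8240803.6


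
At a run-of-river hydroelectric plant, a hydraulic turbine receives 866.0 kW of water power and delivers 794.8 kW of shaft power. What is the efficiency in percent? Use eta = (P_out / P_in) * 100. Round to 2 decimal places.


Turbine efficiency = (output power / input power) * 100
eta = (794.8 / 866.0) * 100
eta = 91.78%

91.78


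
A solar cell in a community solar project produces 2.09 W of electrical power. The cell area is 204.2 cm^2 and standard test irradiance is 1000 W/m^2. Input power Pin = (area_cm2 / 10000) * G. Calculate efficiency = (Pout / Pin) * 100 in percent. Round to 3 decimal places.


First compute the input power:
  Pin = area_cm2 / 10000 * G = 204.2 / 10000 * 1000 = 20.42 W
Then compute efficiency:
  Efficiency = (Pout / Pin) * 100 = (2.09 / 20.42) * 100
  Efficiency = 10.235%

10.235


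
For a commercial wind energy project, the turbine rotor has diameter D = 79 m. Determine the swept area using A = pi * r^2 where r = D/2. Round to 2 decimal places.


Compute the rotor radius:
  r = D / 2 = 79 / 2 = 39.5 m
Calculate swept area:
  A = pi * r^2 = pi * 39.5^2
  A = 4901.67 m^2

4901.67


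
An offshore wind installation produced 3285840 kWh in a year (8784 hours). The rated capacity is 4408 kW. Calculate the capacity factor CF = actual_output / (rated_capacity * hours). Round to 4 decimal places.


Capacity factor = actual output / maximum possible output
Maximum possible = rated * hours = 4408 * 8784 = 38719872 kWh
CF = 3285840 / 38719872
CF = 0.0849

0.0849


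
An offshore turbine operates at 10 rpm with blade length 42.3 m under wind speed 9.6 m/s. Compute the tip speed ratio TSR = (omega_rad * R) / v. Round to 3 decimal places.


Convert rotational speed to rad/s:
  omega = 10 * 2 * pi / 60 = 1.0472 rad/s
Compute tip speed:
  v_tip = omega * R = 1.0472 * 42.3 = 44.296 m/s
Tip speed ratio:
  TSR = v_tip / v_wind = 44.296 / 9.6 = 4.614

4.614


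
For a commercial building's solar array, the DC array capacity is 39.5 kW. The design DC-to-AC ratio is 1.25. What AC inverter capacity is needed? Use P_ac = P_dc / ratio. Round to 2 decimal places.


The inverter AC capacity is determined by the DC/AC ratio.
Given: P_dc = 39.5 kW, DC/AC ratio = 1.25
P_ac = P_dc / ratio = 39.5 / 1.25
P_ac = 31.60 kW

31.60


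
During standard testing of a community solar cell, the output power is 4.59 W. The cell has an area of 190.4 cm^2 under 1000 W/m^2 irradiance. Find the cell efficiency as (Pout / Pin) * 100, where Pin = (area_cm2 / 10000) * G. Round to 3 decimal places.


First compute the input power:
  Pin = area_cm2 / 10000 * G = 190.4 / 10000 * 1000 = 19.04 W
Then compute efficiency:
  Efficiency = (Pout / Pin) * 100 = (4.59 / 19.04) * 100
  Efficiency = 24.107%

24.107


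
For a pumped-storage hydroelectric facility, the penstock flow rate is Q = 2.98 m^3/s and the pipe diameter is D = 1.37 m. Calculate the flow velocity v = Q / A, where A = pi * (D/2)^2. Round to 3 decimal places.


Compute pipe cross-sectional area:
  A = pi * (D/2)^2 = pi * (1.37/2)^2 = 1.4741 m^2
Calculate velocity:
  v = Q / A = 2.98 / 1.4741
  v = 2.022 m/s

2.022


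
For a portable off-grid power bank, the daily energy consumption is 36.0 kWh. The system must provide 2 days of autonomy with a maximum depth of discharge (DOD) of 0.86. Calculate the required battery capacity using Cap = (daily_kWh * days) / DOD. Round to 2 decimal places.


Total energy needed = daily * days = 36.0 * 2 = 72.0 kWh
Account for depth of discharge:
  Cap = total_energy / DOD = 72.0 / 0.86
  Cap = 83.72 kWh

83.72


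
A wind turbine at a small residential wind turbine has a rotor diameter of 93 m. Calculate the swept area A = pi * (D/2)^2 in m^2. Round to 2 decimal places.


Compute the rotor radius:
  r = D / 2 = 93 / 2 = 46.5 m
Calculate swept area:
  A = pi * r^2 = pi * 46.5^2
  A = 6792.91 m^2

6792.91


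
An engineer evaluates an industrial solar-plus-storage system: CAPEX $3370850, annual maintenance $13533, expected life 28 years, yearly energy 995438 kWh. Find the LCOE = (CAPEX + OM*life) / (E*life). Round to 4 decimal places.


Total cost = CAPEX + OM * lifetime = 3370850 + 13533 * 28 = 3370850 + 378924 = 3749774
Total generation = annual * lifetime = 995438 * 28 = 27872264 kWh
LCOE = 3749774 / 27872264
LCOE = 0.1345 $/kWh

0.1345


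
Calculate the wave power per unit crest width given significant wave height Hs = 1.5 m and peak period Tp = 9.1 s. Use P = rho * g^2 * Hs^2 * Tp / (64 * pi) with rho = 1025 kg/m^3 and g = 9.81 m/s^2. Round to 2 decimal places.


Apply wave power formula:
  g^2 = 9.81^2 = 96.2361
  Hs^2 = 1.5^2 = 2.25
  Numerator = rho * g^2 * Hs^2 * Tp = 1025 * 96.2361 * 2.25 * 9.1 = 2019695.0
  Denominator = 64 * pi = 201.0619
  P = 2019695.0 / 201.0619 = 10045.14 W/m

10045.14


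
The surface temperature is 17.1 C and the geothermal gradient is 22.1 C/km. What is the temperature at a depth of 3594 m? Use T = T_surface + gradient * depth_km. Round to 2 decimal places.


Convert depth to km: 3594 / 1000 = 3.594 km
Temperature increase = gradient * depth_km = 22.1 * 3.594 = 79.43 C
Temperature at depth = T_surface + delta_T = 17.1 + 79.43
T = 96.53 C

96.53


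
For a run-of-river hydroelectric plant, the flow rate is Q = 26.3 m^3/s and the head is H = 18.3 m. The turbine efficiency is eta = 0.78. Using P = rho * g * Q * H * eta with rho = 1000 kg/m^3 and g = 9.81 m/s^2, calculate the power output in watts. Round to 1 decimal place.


Apply the hydropower formula P = rho * g * Q * H * eta
rho * g = 1000 * 9.81 = 9810.0
P = 9810.0 * 26.3 * 18.3 * 0.78
P = 3682734.8 W

3682734.8


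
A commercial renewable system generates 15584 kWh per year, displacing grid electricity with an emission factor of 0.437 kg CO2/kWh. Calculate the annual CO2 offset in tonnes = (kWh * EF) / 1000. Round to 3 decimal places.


CO2 offset in kg = generation * emission_factor
CO2 offset = 15584 * 0.437 = 6810.21 kg
Convert to tonnes:
  CO2 offset = 6810.21 / 1000 = 6.810 tonnes

6.810
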